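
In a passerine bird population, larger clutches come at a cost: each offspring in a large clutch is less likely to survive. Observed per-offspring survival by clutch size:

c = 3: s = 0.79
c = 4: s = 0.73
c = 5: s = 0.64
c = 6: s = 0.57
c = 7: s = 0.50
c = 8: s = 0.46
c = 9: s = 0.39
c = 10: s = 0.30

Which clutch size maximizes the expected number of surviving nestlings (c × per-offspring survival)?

8

Expected surviving nestlings = c × s(c):
  c=3: 3 × 0.79 = 2.370
  c=4: 4 × 0.73 = 2.920
  c=5: 5 × 0.64 = 3.200
  c=6: 6 × 0.57 = 3.420
  c=7: 7 × 0.50 = 3.500
  c=8: 8 × 0.46 = 3.680
  c=9: 9 × 0.39 = 3.510
  c=10: 10 × 0.30 = 3.000
Maximum at c = 8 (3.680 surviving nestlings).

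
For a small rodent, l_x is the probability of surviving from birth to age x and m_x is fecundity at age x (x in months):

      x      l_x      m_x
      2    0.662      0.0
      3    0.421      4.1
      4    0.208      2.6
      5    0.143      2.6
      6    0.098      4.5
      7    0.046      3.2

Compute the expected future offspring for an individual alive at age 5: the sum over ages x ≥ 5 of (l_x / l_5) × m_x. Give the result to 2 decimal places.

6.71

l_5 = 0.143. Conditional survival from age 5 to x is l_x / l_5.
  x=5: (0.143/0.143) × 2.6 = 2.6000
  x=6: (0.098/0.143) × 4.5 = 3.0839
  x=7: (0.046/0.143) × 3.2 = 1.0294
Sum = 2.6000 + 3.0839 + 1.0294 = 6.7133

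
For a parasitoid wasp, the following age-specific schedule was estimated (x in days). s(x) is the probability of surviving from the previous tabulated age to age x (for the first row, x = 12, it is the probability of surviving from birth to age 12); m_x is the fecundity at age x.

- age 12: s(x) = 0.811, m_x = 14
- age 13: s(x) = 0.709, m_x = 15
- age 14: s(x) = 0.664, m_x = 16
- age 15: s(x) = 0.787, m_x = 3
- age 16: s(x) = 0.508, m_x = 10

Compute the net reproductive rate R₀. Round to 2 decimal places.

Survivorship from birth: l_x = s_12·s_13·…·s_x.
  l_12 = 0.81100
  l_13 = 0.57500
  l_14 = 0.38180
  l_15 = 0.30048
  l_16 = 0.15264
R₀ = Σ l_x m_x:
  age 12: 0.81100 × 14 = 11.3540
  age 13: 0.57500 × 15 = 8.6250
  age 14: 0.38180 × 16 = 6.1088
  age 15: 0.30048 × 3 = 0.9014
  age 16: 0.15264 × 10 = 1.5264
R₀ = 11.3540 + 8.6250 + 6.1088 + 0.9014 + 1.5264 = 28.5156

28.52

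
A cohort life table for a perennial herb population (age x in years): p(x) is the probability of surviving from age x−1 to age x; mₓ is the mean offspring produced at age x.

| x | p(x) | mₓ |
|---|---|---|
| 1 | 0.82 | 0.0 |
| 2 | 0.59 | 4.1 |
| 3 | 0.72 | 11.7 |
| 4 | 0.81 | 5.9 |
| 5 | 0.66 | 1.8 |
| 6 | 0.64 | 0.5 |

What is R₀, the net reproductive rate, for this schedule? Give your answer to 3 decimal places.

8.119

Survivorship from birth: l_x = p_1·p_2·…·p_x.
  l_1 = 0.82000
  l_2 = 0.48380
  l_3 = 0.34834
  l_4 = 0.28215
  l_5 = 0.18622
  l_6 = 0.11918
R₀ = Σ l_x mₓ:
  age 1: 0.82000 × 0.0 = 0.0000
  age 2: 0.48380 × 4.1 = 1.9836
  age 3: 0.34834 × 11.7 = 4.0756
  age 4: 0.28215 × 5.9 = 1.6647
  age 5: 0.18622 × 1.8 = 0.3352
  age 6: 0.11918 × 0.5 = 0.0596
R₀ = 0.0000 + 1.9836 + 4.0756 + 1.6647 + 0.3352 + 0.0596 = 8.1186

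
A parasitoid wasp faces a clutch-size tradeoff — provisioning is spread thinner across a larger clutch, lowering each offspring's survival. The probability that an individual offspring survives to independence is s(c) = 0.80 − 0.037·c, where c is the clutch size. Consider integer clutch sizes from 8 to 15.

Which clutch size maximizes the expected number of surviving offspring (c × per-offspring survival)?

Expected surviving offspring = c × s(c):
  c=8: 8 × 0.504 = 4.032
  c=9: 9 × 0.467 = 4.203
  c=10: 10 × 0.430 = 4.300
  c=11: 11 × 0.393 = 4.323
  c=12: 12 × 0.356 = 4.272
  c=13: 13 × 0.319 = 4.147
  c=14: 14 × 0.282 = 3.948
  c=15: 15 × 0.245 = 3.675
Maximum at c = 11 (4.323 surviving offspring).

11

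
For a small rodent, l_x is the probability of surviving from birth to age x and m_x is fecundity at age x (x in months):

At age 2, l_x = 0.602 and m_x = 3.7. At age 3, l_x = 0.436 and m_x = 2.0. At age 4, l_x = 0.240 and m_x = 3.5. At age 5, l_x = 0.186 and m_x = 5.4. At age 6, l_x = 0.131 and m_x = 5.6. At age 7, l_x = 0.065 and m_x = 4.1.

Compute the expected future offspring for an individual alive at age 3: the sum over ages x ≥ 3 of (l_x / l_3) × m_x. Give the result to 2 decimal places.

l_3 = 0.436. Conditional survival from age 3 to x is l_x / l_3.
  x=3: (0.436/0.436) × 2.0 = 2.0000
  x=4: (0.240/0.436) × 3.5 = 1.9266
  x=5: (0.186/0.436) × 5.4 = 2.3037
  x=6: (0.131/0.436) × 5.6 = 1.6826
  x=7: (0.065/0.436) × 4.1 = 0.6112
Sum = 2.0000 + 1.9266 + 2.3037 + 1.6826 + 0.6112 = 8.5241

8.52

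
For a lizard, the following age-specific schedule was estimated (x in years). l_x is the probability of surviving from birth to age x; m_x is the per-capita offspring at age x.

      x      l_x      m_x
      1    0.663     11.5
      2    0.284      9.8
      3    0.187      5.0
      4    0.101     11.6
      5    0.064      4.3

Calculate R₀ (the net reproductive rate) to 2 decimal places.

12.79

R₀ = Σ l_x m_x:
  age 1: 0.663 × 11.5 = 7.6245
  age 2: 0.284 × 9.8 = 2.7832
  age 3: 0.187 × 5.0 = 0.9350
  age 4: 0.101 × 11.6 = 1.1716
  age 5: 0.064 × 4.3 = 0.2752
R₀ = 7.6245 + 2.7832 + 0.9350 + 1.1716 + 0.2752 = 12.7895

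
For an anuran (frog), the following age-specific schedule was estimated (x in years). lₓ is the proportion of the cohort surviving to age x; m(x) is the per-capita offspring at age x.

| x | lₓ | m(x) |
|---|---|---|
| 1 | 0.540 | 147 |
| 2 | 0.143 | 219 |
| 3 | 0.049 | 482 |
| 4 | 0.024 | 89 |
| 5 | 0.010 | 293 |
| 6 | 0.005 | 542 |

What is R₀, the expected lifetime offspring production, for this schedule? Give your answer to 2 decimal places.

142.09

R₀ = Σ lₓ m(x):
  age 1: 0.540 × 147 = 79.3800
  age 2: 0.143 × 219 = 31.3170
  age 3: 0.049 × 482 = 23.6180
  age 4: 0.024 × 89 = 2.1360
  age 5: 0.010 × 293 = 2.9300
  age 6: 0.005 × 542 = 2.7100
R₀ = 79.3800 + 31.3170 + 23.6180 + 2.1360 + 2.9300 + 2.7100 = 142.0910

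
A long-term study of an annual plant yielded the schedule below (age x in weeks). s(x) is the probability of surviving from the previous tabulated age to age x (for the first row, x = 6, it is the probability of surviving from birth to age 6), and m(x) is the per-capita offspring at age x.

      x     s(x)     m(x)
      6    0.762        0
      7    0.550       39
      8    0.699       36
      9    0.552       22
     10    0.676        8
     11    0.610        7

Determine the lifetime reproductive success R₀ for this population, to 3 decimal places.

31.790

Survivorship from birth: l_x = s_6·s_7·…·s_x.
  l_6 = 0.76200
  l_7 = 0.41910
  l_8 = 0.29295
  l_9 = 0.16171
  l_10 = 0.10932
  l_11 = 0.06668
R₀ = Σ l_x m(x):
  age 6: 0.76200 × 0 = 0.0000
  age 7: 0.41910 × 39 = 16.3449
  age 8: 0.29295 × 36 = 10.5462
  age 9: 0.16171 × 22 = 3.5576
  age 10: 0.10932 × 8 = 0.8746
  age 11: 0.06668 × 7 = 0.4668
R₀ = 0.0000 + 16.3449 + 10.5462 + 3.5576 + 0.8746 + 0.4668 = 31.7900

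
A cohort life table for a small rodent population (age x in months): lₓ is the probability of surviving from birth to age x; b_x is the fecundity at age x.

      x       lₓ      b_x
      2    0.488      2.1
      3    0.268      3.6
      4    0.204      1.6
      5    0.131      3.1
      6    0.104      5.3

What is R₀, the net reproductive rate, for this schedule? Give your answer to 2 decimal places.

R₀ = Σ lₓ b_x:
  age 2: 0.488 × 2.1 = 1.0248
  age 3: 0.268 × 3.6 = 0.9648
  age 4: 0.204 × 1.6 = 0.3264
  age 5: 0.131 × 3.1 = 0.4061
  age 6: 0.104 × 5.3 = 0.5512
R₀ = 1.0248 + 0.9648 + 0.3264 + 0.4061 + 0.5512 = 3.2733

3.27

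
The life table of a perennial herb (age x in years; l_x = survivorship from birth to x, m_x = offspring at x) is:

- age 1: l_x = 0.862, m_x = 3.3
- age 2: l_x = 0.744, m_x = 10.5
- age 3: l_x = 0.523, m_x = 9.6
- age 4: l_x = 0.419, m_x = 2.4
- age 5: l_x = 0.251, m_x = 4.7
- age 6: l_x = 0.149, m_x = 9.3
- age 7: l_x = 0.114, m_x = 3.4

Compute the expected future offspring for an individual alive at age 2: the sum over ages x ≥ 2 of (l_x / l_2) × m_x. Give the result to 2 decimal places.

22.57

l_2 = 0.744. Conditional survival from age 2 to x is l_x / l_2.
  x=2: (0.744/0.744) × 10.5 = 10.5000
  x=3: (0.523/0.744) × 9.6 = 6.7484
  x=4: (0.419/0.744) × 2.4 = 1.3516
  x=5: (0.251/0.744) × 4.7 = 1.5856
  x=6: (0.149/0.744) × 9.3 = 1.8625
  x=7: (0.114/0.744) × 3.4 = 0.5210
Sum = 10.5000 + 6.7484 + 1.3516 + 1.5856 + 1.8625 + 0.5210 = 22.5691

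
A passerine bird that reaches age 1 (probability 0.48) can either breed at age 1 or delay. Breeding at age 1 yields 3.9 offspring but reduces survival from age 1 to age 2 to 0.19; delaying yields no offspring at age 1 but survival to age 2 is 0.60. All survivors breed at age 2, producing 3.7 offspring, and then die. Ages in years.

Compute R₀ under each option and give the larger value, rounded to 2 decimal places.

breed at age 1: R₀ = 0.48 × (3.9 + 0.19 × 3.7) = 0.48 × 4.6030 = 2.2094
delay to age 2: R₀ = 0.48 × (0.60 × 3.7) = 0.48 × 2.2200 = 1.0656
Higher: breed at age 1 (2.2094).

2.21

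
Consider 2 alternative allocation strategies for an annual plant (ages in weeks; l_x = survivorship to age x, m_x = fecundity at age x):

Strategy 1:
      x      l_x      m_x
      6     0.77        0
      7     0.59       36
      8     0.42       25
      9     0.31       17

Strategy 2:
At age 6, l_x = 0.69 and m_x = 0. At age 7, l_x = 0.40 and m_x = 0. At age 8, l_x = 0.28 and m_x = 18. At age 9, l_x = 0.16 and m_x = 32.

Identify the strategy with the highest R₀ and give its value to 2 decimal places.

37.01

Strategy 1: R₀ = 0.77×0 + 0.59×36 + 0.42×25 + 0.31×17 = 37.0100
Strategy 2: R₀ = 0.69×0 + 0.40×0 + 0.28×18 + 0.16×32 = 10.1600
Highest R₀: strategy 1 with 37.0100.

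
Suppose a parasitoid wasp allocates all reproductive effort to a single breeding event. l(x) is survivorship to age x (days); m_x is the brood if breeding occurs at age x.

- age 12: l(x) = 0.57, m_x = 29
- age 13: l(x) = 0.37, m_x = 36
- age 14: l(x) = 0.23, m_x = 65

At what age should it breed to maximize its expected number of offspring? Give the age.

Expected offspring if breeding at age x = l(x) × m_x:
  age 12: 0.57 × 29 = 16.530
  age 13: 0.37 × 36 = 13.320
  age 14: 0.23 × 65 = 14.950
Maximum at age 12 (16.530).

12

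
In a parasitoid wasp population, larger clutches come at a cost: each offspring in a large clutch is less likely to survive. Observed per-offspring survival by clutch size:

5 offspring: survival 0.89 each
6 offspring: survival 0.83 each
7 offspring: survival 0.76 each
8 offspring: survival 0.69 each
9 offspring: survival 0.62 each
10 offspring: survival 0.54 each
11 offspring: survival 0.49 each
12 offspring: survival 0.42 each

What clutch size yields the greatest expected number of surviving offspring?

9

Expected surviving offspring = c × s(c):
  c=5: 5 × 0.89 = 4.450
  c=6: 6 × 0.83 = 4.980
  c=7: 7 × 0.76 = 5.320
  c=8: 8 × 0.69 = 5.520
  c=9: 9 × 0.62 = 5.580
  c=10: 10 × 0.54 = 5.400
  c=11: 11 × 0.49 = 5.390
  c=12: 12 × 0.42 = 5.040
Maximum at c = 9 (5.580 surviving offspring).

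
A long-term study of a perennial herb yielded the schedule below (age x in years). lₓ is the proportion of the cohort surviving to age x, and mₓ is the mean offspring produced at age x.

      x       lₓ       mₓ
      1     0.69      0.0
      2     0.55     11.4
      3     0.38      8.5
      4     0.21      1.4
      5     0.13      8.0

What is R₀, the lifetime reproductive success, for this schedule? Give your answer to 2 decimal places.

10.83

R₀ = Σ lₓ mₓ:
  age 1: 0.69 × 0.0 = 0.0000
  age 2: 0.55 × 11.4 = 6.2700
  age 3: 0.38 × 8.5 = 3.2300
  age 4: 0.21 × 1.4 = 0.2940
  age 5: 0.13 × 8.0 = 1.0400
R₀ = 0.0000 + 6.2700 + 3.2300 + 0.2940 + 1.0400 = 10.8340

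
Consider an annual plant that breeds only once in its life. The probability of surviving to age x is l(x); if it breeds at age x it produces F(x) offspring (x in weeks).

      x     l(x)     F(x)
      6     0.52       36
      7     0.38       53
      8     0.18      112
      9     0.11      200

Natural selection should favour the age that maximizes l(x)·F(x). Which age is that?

Expected offspring if breeding at age x = l(x) × F(x):
  age 6: 0.52 × 36 = 18.720
  age 7: 0.38 × 53 = 20.140
  age 8: 0.18 × 112 = 20.160
  age 9: 0.11 × 200 = 22.000
Maximum at age 9 (22.000).

9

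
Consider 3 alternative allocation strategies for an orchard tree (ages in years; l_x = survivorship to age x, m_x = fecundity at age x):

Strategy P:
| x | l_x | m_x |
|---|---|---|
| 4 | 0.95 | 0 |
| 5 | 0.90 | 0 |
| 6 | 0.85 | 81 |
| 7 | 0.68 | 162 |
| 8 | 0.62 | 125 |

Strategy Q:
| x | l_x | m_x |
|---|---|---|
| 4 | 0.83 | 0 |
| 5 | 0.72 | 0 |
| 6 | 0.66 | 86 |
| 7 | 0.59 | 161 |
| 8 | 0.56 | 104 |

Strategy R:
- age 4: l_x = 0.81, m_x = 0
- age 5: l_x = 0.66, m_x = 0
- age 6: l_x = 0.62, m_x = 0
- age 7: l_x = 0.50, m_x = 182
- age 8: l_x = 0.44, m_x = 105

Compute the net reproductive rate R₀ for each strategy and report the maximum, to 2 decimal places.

Strategy P: R₀ = 0.95×0 + 0.90×0 + 0.85×81 + 0.68×162 + 0.62×125 = 256.5100
Strategy Q: R₀ = 0.83×0 + 0.72×0 + 0.66×86 + 0.59×161 + 0.56×104 = 209.9900
Strategy R: R₀ = 0.81×0 + 0.66×0 + 0.62×0 + 0.50×182 + 0.44×105 = 137.2000
Highest R₀: strategy P with 256.5100.

256.51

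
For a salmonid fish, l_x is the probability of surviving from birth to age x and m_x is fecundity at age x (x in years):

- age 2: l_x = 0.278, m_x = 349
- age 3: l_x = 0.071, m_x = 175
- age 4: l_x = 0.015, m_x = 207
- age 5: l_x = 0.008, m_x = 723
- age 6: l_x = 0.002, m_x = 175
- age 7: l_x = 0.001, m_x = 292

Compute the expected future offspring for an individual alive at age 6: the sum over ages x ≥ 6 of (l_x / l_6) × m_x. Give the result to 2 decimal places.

321.00

l_6 = 0.002. Conditional survival from age 6 to x is l_x / l_6.
  x=6: (0.002/0.002) × 175 = 175.0000
  x=7: (0.001/0.002) × 292 = 146.0000
Sum = 175.0000 + 146.0000 = 321.0000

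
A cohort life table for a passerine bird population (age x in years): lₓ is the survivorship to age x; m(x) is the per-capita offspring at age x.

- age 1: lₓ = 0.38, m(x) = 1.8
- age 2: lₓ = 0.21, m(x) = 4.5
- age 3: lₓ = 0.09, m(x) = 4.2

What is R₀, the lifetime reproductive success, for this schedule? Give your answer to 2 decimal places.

2.01

R₀ = Σ lₓ m(x):
  age 1: 0.38 × 1.8 = 0.6840
  age 2: 0.21 × 4.5 = 0.9450
  age 3: 0.09 × 4.2 = 0.3780
R₀ = 0.6840 + 0.9450 + 0.3780 = 2.0070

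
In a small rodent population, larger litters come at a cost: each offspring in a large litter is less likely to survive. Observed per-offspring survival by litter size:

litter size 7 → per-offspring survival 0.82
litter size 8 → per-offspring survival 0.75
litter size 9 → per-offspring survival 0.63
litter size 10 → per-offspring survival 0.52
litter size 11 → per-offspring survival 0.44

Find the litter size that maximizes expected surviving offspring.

8

Expected surviving offspring = c × s(c):
  c=7: 7 × 0.82 = 5.740
  c=8: 8 × 0.75 = 6.000
  c=9: 9 × 0.63 = 5.670
  c=10: 10 × 0.52 = 5.200
  c=11: 11 × 0.44 = 4.840
Maximum at c = 8 (6.000 surviving offspring).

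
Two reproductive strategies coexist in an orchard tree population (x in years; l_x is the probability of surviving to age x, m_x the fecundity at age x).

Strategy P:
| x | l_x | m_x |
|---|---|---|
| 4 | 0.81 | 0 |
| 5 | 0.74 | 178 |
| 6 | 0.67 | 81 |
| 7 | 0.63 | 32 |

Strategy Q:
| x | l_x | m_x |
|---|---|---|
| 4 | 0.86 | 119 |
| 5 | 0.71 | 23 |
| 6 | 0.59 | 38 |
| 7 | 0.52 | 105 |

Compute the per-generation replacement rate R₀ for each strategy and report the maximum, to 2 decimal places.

Strategy P: R₀ = 0.81×0 + 0.74×178 + 0.67×81 + 0.63×32 = 206.1500
Strategy Q: R₀ = 0.86×119 + 0.71×23 + 0.59×38 + 0.52×105 = 195.6900
Highest R₀: strategy P with 206.1500.

206.15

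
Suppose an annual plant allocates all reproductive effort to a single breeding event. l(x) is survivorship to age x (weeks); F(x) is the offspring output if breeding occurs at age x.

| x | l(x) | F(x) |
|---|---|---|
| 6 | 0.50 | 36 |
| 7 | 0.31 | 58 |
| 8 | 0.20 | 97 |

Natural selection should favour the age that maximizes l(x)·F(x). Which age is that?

Expected offspring if breeding at age x = l(x) × F(x):
  age 6: 0.50 × 36 = 18.000
  age 7: 0.31 × 58 = 17.980
  age 8: 0.20 × 97 = 19.400
Maximum at age 8 (19.400).

8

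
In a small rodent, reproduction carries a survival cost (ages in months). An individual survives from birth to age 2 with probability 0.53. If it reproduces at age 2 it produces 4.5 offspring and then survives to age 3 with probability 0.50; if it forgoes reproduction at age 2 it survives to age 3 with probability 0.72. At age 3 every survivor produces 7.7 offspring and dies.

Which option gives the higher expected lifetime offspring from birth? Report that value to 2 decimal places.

breed at age 2: R₀ = 0.53 × (4.5 + 0.50 × 7.7) = 0.53 × 8.3500 = 4.4255
delay to age 3: R₀ = 0.53 × (0.72 × 7.7) = 0.53 × 5.5440 = 2.9383
Higher: breed at age 2 (4.4255).

4.43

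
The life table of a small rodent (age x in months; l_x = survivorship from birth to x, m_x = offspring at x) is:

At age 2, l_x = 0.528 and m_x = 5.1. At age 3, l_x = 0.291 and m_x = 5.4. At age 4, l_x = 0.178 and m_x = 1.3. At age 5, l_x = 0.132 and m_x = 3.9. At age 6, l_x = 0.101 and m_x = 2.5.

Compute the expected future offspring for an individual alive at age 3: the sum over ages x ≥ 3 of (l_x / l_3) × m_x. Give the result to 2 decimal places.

8.83

l_3 = 0.291. Conditional survival from age 3 to x is l_x / l_3.
  x=3: (0.291/0.291) × 5.4 = 5.4000
  x=4: (0.178/0.291) × 1.3 = 0.7952
  x=5: (0.132/0.291) × 3.9 = 1.7691
  x=6: (0.101/0.291) × 2.5 = 0.8677
Sum = 5.4000 + 0.7952 + 1.7691 + 0.8677 = 8.8320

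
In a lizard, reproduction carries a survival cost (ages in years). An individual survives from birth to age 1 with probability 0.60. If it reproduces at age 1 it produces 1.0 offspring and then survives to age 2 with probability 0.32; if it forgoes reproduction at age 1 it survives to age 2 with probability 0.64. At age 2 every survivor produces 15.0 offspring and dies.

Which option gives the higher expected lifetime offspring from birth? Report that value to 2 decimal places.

breed at age 1: R₀ = 0.60 × (1.0 + 0.32 × 15.0) = 0.60 × 5.8000 = 3.4800
delay to age 2: R₀ = 0.60 × (0.64 × 15.0) = 0.60 × 9.6000 = 5.7600
Higher: delay to age 2 (5.7600).

5.76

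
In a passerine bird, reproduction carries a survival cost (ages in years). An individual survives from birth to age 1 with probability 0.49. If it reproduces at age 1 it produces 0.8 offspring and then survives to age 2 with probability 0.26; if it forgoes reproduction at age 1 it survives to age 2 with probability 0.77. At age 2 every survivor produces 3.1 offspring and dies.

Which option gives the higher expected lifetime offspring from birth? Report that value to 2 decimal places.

1.17

breed at age 1: R₀ = 0.49 × (0.8 + 0.26 × 3.1) = 0.49 × 1.6060 = 0.7869
delay to age 2: R₀ = 0.49 × (0.77 × 3.1) = 0.49 × 2.3870 = 1.1696
Higher: delay to age 2 (1.1696).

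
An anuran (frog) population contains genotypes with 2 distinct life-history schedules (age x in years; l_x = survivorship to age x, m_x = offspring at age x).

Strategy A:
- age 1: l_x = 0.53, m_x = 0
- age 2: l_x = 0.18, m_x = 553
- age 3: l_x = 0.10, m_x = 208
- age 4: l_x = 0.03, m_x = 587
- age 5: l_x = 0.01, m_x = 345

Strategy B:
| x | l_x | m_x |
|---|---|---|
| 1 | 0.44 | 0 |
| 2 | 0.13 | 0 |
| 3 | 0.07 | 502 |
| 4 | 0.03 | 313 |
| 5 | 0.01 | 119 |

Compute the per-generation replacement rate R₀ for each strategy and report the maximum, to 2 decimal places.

141.40

Strategy A: R₀ = 0.53×0 + 0.18×553 + 0.10×208 + 0.03×587 + 0.01×345 = 141.4000
Strategy B: R₀ = 0.44×0 + 0.13×0 + 0.07×502 + 0.03×313 + 0.01×119 = 45.7200
Highest R₀: strategy A with 141.4000.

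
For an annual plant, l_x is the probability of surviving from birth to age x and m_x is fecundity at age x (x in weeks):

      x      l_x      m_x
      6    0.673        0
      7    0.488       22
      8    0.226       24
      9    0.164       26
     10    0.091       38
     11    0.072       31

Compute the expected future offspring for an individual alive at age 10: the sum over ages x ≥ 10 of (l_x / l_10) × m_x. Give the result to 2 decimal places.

l_10 = 0.091. Conditional survival from age 10 to x is l_x / l_10.
  x=10: (0.091/0.091) × 38 = 38.0000
  x=11: (0.072/0.091) × 31 = 24.5275
Sum = 38.0000 + 24.5275 = 62.5275

62.53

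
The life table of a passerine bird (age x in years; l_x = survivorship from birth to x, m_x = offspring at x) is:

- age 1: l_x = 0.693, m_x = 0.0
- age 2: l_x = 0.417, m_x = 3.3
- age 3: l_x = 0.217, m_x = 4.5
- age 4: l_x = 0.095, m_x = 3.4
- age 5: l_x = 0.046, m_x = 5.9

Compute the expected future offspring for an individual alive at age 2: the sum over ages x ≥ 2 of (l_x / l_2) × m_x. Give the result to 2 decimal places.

7.07

l_2 = 0.417. Conditional survival from age 2 to x is l_x / l_2.
  x=2: (0.417/0.417) × 3.3 = 3.3000
  x=3: (0.217/0.417) × 4.5 = 2.3417
  x=4: (0.095/0.417) × 3.4 = 0.7746
  x=5: (0.046/0.417) × 5.9 = 0.6508
Sum = 3.3000 + 2.3417 + 0.7746 + 0.6508 = 7.0671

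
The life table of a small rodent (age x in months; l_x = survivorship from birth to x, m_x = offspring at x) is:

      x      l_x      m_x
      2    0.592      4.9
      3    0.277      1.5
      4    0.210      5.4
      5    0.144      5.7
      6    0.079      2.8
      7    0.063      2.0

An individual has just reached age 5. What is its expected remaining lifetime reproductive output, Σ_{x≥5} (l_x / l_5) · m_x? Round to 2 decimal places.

8.11

l_5 = 0.144. Conditional survival from age 5 to x is l_x / l_5.
  x=5: (0.144/0.144) × 5.7 = 5.7000
  x=6: (0.079/0.144) × 2.8 = 1.5361
  x=7: (0.063/0.144) × 2.0 = 0.8750
Sum = 5.7000 + 1.5361 + 0.8750 = 8.1111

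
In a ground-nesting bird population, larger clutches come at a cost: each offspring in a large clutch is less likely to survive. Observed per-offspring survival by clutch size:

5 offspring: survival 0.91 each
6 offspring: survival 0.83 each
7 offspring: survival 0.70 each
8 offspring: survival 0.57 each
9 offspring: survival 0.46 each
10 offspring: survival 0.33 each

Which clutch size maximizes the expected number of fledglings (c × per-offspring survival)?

6

Expected fledglings = c × s(c):
  c=5: 5 × 0.91 = 4.550
  c=6: 6 × 0.83 = 4.980
  c=7: 7 × 0.70 = 4.900
  c=8: 8 × 0.57 = 4.560
  c=9: 9 × 0.46 = 4.140
  c=10: 10 × 0.33 = 3.300
Maximum at c = 6 (4.980 fledglings).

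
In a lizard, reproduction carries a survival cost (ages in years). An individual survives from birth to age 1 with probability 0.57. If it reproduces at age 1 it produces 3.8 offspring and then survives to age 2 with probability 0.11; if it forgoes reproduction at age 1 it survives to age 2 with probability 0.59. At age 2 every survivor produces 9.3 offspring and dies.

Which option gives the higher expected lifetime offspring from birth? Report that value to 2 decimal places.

breed at age 1: R₀ = 0.57 × (3.8 + 0.11 × 9.3) = 0.57 × 4.8230 = 2.7491
delay to age 2: R₀ = 0.57 × (0.59 × 9.3) = 0.57 × 5.4870 = 3.1276
Higher: delay to age 2 (3.1276).

3.13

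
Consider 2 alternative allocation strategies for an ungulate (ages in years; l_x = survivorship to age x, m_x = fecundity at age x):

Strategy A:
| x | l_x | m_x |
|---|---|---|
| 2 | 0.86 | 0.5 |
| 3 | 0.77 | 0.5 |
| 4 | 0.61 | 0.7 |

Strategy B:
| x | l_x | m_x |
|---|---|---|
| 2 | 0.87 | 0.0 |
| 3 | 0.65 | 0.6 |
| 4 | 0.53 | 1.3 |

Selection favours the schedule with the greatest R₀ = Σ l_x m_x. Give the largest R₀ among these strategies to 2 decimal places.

Strategy A: R₀ = 0.86×0.5 + 0.77×0.5 + 0.61×0.7 = 1.2420
Strategy B: R₀ = 0.87×0.0 + 0.65×0.6 + 0.53×1.3 = 1.0790
Highest R₀: strategy A with 1.2420.

1.24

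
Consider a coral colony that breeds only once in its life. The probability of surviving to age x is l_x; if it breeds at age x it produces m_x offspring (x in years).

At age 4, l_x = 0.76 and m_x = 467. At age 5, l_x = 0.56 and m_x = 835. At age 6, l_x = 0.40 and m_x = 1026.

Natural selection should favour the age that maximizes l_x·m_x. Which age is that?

Expected offspring if breeding at age x = l_x × m_x:
  age 4: 0.76 × 467 = 354.920
  age 5: 0.56 × 835 = 467.600
  age 6: 0.40 × 1026 = 410.400
Maximum at age 5 (467.600).

5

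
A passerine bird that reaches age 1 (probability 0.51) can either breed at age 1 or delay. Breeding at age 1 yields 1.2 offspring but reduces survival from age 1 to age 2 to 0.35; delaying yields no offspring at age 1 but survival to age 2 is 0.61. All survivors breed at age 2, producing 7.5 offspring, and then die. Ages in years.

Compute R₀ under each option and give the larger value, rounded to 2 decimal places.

2.33

breed at age 1: R₀ = 0.51 × (1.2 + 0.35 × 7.5) = 0.51 × 3.8250 = 1.9508
delay to age 2: R₀ = 0.51 × (0.61 × 7.5) = 0.51 × 4.5750 = 2.3333
Higher: delay to age 2 (2.3333).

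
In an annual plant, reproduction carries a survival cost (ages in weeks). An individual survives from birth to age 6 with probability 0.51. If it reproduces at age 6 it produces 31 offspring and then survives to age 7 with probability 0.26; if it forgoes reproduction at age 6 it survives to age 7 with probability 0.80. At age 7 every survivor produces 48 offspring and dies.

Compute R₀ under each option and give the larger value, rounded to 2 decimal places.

breed at age 6: R₀ = 0.51 × (31 + 0.26 × 48) = 0.51 × 43.4800 = 22.1748
delay to age 7: R₀ = 0.51 × (0.80 × 48) = 0.51 × 38.4000 = 19.5840
Higher: breed at age 6 (22.1748).

22.17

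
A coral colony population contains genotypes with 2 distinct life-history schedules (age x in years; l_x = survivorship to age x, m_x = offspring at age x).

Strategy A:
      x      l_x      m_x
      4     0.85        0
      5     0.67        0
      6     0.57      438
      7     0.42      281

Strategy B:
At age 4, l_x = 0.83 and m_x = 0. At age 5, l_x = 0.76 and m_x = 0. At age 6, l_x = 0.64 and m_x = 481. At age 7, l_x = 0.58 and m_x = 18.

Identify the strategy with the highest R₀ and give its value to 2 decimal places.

Strategy A: R₀ = 0.85×0 + 0.67×0 + 0.57×438 + 0.42×281 = 367.6800
Strategy B: R₀ = 0.83×0 + 0.76×0 + 0.64×481 + 0.58×18 = 318.2800
Highest R₀: strategy A with 367.6800.

367.68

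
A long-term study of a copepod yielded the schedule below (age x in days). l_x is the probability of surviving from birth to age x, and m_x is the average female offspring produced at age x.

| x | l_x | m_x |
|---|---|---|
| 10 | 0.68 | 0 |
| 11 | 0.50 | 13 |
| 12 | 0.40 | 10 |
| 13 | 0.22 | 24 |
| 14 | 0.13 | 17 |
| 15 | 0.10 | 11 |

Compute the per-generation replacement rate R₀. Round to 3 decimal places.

19.090

R₀ = Σ l_x m_x:
  age 10: 0.68 × 0 = 0.0000
  age 11: 0.50 × 13 = 6.5000
  age 12: 0.40 × 10 = 4.0000
  age 13: 0.22 × 24 = 5.2800
  age 14: 0.13 × 17 = 2.2100
  age 15: 0.10 × 11 = 1.1000
R₀ = 0.0000 + 6.5000 + 4.0000 + 5.2800 + 2.2100 + 1.1000 = 19.0900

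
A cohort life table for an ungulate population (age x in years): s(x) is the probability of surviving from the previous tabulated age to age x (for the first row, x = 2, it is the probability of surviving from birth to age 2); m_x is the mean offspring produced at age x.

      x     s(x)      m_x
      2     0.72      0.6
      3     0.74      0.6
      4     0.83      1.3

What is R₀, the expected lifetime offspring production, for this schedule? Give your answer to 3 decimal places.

Survivorship from birth: l_x = s_2·s_3·…·s_x.
  l_2 = 0.72000
  l_3 = 0.53280
  l_4 = 0.44222
R₀ = Σ l_x m_x:
  age 2: 0.72000 × 0.6 = 0.4320
  age 3: 0.53280 × 0.6 = 0.3197
  age 4: 0.44222 × 1.3 = 0.5749
R₀ = 0.4320 + 0.3197 + 0.5749 = 1.3266

1.327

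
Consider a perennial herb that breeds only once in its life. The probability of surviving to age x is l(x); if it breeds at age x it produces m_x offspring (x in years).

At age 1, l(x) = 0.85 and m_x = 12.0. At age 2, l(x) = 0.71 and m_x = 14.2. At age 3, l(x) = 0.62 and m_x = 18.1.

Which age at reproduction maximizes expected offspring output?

3

Expected offspring if breeding at age x = l(x) × m_x:
  age 1: 0.85 × 12.0 = 10.200
  age 2: 0.71 × 14.2 = 10.082
  age 3: 0.62 × 18.1 = 11.222
Maximum at age 3 (11.222).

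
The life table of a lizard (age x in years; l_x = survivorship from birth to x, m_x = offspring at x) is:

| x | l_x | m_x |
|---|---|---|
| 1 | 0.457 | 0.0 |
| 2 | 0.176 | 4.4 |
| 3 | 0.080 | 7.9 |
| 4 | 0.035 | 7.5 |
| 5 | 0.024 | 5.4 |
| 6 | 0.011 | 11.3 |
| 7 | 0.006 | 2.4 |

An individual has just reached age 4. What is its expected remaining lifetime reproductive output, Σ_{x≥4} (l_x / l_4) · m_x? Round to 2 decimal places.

15.17

l_4 = 0.035. Conditional survival from age 4 to x is l_x / l_4.
  x=4: (0.035/0.035) × 7.5 = 7.5000
  x=5: (0.024/0.035) × 5.4 = 3.7029
  x=6: (0.011/0.035) × 11.3 = 3.5514
  x=7: (0.006/0.035) × 2.4 = 0.4114
Sum = 7.5000 + 3.7029 + 3.5514 + 0.4114 = 15.1657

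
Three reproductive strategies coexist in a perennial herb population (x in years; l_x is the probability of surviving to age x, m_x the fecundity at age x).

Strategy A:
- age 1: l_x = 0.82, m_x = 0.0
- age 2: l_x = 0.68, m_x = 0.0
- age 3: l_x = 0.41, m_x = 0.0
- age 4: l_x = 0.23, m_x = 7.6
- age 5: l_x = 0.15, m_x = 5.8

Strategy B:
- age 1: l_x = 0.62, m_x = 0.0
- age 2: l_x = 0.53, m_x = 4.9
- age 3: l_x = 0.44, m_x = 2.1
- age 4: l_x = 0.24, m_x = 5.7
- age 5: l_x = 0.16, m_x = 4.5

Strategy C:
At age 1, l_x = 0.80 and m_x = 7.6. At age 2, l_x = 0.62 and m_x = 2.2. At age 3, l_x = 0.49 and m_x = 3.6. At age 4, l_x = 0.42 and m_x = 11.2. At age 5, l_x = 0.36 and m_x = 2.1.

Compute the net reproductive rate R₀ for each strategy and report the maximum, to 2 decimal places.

14.67

Strategy A: R₀ = 0.82×0.0 + 0.68×0.0 + 0.41×0.0 + 0.23×7.6 + 0.15×5.8 = 2.6180
Strategy B: R₀ = 0.62×0.0 + 0.53×4.9 + 0.44×2.1 + 0.24×5.7 + 0.16×4.5 = 5.6090
Strategy C: R₀ = 0.80×7.6 + 0.62×2.2 + 0.49×3.6 + 0.42×11.2 + 0.36×2.1 = 14.6680
Highest R₀: strategy C with 14.6680.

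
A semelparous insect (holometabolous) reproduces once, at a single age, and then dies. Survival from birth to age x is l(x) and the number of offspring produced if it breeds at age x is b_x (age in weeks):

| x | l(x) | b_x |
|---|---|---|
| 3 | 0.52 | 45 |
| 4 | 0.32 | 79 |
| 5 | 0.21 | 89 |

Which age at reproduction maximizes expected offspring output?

4

Expected offspring if breeding at age x = l(x) × b_x:
  age 3: 0.52 × 45 = 23.400
  age 4: 0.32 × 79 = 25.280
  age 5: 0.21 × 89 = 18.690
Maximum at age 4 (25.280).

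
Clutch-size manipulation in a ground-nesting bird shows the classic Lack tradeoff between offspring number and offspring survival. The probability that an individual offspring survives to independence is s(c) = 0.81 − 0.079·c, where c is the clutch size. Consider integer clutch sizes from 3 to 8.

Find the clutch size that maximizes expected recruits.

Expected recruits = c × s(c):
  c=3: 3 × 0.573 = 1.719
  c=4: 4 × 0.494 = 1.976
  c=5: 5 × 0.415 = 2.075
  c=6: 6 × 0.336 = 2.016
  c=7: 7 × 0.257 = 1.799
  c=8: 8 × 0.178 = 1.424
Maximum at c = 5 (2.075 recruits).

5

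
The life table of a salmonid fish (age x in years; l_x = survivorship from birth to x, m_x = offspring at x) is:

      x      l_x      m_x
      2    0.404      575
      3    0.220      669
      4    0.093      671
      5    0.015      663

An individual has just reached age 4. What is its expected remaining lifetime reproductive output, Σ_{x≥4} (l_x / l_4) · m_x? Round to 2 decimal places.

l_4 = 0.093. Conditional survival from age 4 to x is l_x / l_4.
  x=4: (0.093/0.093) × 671 = 671.0000
  x=5: (0.015/0.093) × 663 = 106.9355
Sum = 671.0000 + 106.9355 = 777.9355

777.94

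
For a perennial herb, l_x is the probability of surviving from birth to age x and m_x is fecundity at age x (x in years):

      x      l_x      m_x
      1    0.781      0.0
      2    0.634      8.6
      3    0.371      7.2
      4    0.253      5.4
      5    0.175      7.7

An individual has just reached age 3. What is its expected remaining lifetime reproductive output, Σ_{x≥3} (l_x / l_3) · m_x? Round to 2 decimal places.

14.51

l_3 = 0.371. Conditional survival from age 3 to x is l_x / l_3.
  x=3: (0.371/0.371) × 7.2 = 7.2000
  x=4: (0.253/0.371) × 5.4 = 3.6825
  x=5: (0.175/0.371) × 7.7 = 3.6321
Sum = 7.2000 + 3.6825 + 3.6321 = 14.5146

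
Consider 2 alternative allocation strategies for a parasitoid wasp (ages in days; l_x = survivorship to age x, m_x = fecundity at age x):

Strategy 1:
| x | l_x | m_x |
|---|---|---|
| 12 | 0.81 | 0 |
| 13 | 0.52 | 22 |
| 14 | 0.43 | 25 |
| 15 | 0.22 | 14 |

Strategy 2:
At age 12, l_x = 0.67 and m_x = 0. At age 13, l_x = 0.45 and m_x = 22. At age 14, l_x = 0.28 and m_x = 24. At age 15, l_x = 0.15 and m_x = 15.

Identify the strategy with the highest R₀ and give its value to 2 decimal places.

25.27

Strategy 1: R₀ = 0.81×0 + 0.52×22 + 0.43×25 + 0.22×14 = 25.2700
Strategy 2: R₀ = 0.67×0 + 0.45×22 + 0.28×24 + 0.15×15 = 18.8700
Highest R₀: strategy 1 with 25.2700.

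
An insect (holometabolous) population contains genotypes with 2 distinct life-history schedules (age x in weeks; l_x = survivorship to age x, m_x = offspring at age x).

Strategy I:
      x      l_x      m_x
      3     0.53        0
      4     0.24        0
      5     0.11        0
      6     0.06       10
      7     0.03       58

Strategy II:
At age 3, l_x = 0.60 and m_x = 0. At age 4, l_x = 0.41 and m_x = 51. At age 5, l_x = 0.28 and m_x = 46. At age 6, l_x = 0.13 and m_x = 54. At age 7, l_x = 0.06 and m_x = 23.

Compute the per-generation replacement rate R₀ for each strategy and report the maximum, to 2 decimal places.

42.19

Strategy I: R₀ = 0.53×0 + 0.24×0 + 0.11×0 + 0.06×10 + 0.03×58 = 2.3400
Strategy II: R₀ = 0.60×0 + 0.41×51 + 0.28×46 + 0.13×54 + 0.06×23 = 42.1900
Highest R₀: strategy II with 42.1900.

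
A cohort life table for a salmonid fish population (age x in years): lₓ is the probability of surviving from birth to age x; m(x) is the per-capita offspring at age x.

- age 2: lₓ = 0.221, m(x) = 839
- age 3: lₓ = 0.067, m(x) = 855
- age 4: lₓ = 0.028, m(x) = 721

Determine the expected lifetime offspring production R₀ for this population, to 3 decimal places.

R₀ = Σ lₓ m(x):
  age 2: 0.221 × 839 = 185.4190
  age 3: 0.067 × 855 = 57.2850
  age 4: 0.028 × 721 = 20.1880
R₀ = 185.4190 + 57.2850 + 20.1880 = 262.8920

262.892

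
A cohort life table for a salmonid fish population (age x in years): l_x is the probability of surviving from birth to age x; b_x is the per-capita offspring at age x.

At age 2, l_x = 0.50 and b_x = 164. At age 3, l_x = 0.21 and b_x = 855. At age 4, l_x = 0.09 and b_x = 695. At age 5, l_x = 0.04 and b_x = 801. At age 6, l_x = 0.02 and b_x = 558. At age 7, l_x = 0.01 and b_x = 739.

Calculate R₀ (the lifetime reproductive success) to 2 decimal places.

374.69

R₀ = Σ l_x b_x:
  age 2: 0.50 × 164 = 82.0000
  age 3: 0.21 × 855 = 179.5500
  age 4: 0.09 × 695 = 62.5500
  age 5: 0.04 × 801 = 32.0400
  age 6: 0.02 × 558 = 11.1600
  age 7: 0.01 × 739 = 7.3900
R₀ = 82.0000 + 179.5500 + 62.5500 + 32.0400 + 11.1600 + 7.3900 = 374.6900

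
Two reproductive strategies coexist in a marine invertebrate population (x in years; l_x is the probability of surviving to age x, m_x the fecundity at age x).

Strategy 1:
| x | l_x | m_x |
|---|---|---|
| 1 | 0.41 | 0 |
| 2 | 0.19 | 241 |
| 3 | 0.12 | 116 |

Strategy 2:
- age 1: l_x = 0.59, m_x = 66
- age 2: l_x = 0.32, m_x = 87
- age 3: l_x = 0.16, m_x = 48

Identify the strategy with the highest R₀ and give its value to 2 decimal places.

Strategy 1: R₀ = 0.41×0 + 0.19×241 + 0.12×116 = 59.7100
Strategy 2: R₀ = 0.59×66 + 0.32×87 + 0.16×48 = 74.4600
Highest R₀: strategy 2 with 74.4600.

74.46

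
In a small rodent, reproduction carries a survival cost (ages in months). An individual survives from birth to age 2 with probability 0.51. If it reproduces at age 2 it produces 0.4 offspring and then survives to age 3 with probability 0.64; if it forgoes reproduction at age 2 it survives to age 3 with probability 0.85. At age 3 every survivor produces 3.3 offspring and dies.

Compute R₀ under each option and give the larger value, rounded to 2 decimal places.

breed at age 2: R₀ = 0.51 × (0.4 + 0.64 × 3.3) = 0.51 × 2.5120 = 1.2811
delay to age 3: R₀ = 0.51 × (0.85 × 3.3) = 0.51 × 2.8050 = 1.4305
Higher: delay to age 3 (1.4305).

1.43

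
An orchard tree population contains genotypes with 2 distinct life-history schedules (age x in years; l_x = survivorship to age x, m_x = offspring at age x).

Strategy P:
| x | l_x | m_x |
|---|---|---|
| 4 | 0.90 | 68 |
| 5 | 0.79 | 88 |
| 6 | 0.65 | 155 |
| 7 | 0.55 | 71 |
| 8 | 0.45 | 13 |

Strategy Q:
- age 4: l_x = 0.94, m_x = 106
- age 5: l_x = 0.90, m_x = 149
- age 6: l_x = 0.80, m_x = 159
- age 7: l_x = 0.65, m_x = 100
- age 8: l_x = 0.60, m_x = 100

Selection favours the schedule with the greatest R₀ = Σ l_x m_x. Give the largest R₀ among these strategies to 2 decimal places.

485.94

Strategy P: R₀ = 0.90×68 + 0.79×88 + 0.65×155 + 0.55×71 + 0.45×13 = 276.3700
Strategy Q: R₀ = 0.94×106 + 0.90×149 + 0.80×159 + 0.65×100 + 0.60×100 = 485.9400
Highest R₀: strategy Q with 485.9400.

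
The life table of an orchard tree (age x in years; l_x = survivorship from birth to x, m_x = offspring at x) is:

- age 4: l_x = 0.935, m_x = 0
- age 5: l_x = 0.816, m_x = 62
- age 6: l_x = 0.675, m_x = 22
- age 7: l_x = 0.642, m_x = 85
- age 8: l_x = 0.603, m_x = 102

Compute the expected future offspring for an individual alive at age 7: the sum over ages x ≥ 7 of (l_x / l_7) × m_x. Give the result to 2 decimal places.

l_7 = 0.642. Conditional survival from age 7 to x is l_x / l_7.
  x=7: (0.642/0.642) × 85 = 85.0000
  x=8: (0.603/0.642) × 102 = 95.8037
Sum = 85.0000 + 95.8037 = 180.8037

180.80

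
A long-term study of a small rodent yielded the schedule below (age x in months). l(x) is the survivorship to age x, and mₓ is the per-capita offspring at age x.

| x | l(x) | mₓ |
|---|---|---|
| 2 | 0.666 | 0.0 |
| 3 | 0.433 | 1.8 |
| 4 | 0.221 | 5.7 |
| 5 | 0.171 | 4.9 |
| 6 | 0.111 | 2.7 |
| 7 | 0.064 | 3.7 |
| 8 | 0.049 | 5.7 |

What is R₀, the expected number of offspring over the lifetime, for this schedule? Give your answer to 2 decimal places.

3.69

R₀ = Σ l(x) mₓ:
  age 2: 0.666 × 0.0 = 0.0000
  age 3: 0.433 × 1.8 = 0.7794
  age 4: 0.221 × 5.7 = 1.2597
  age 5: 0.171 × 4.9 = 0.8379
  age 6: 0.111 × 2.7 = 0.2997
  age 7: 0.064 × 3.7 = 0.2368
  age 8: 0.049 × 5.7 = 0.2793
R₀ = 0.0000 + 0.7794 + 1.2597 + 0.8379 + 0.2997 + 0.2368 + 0.2793 = 3.6928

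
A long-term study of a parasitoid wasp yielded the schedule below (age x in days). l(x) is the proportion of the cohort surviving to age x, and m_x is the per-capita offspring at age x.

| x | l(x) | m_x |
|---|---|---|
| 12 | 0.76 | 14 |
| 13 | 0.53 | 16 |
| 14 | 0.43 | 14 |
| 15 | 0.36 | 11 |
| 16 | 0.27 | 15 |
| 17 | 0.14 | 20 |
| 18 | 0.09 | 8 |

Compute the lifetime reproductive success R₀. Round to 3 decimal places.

R₀ = Σ l(x) m_x:
  age 12: 0.76 × 14 = 10.6400
  age 13: 0.53 × 16 = 8.4800
  age 14: 0.43 × 14 = 6.0200
  age 15: 0.36 × 11 = 3.9600
  age 16: 0.27 × 15 = 4.0500
  age 17: 0.14 × 20 = 2.8000
  age 18: 0.09 × 8 = 0.7200
R₀ = 10.6400 + 8.4800 + 6.0200 + 3.9600 + 4.0500 + 2.8000 + 0.7200 = 36.6700

36.670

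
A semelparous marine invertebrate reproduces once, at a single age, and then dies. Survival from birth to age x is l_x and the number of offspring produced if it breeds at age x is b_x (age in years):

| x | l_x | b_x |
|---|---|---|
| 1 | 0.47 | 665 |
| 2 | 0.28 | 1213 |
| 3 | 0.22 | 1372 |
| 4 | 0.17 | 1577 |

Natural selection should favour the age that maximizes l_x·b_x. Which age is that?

Expected offspring if breeding at age x = l_x × b_x:
  age 1: 0.47 × 665 = 312.550
  age 2: 0.28 × 1213 = 339.640
  age 3: 0.22 × 1372 = 301.840
  age 4: 0.17 × 1577 = 268.090
Maximum at age 2 (339.640).

2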